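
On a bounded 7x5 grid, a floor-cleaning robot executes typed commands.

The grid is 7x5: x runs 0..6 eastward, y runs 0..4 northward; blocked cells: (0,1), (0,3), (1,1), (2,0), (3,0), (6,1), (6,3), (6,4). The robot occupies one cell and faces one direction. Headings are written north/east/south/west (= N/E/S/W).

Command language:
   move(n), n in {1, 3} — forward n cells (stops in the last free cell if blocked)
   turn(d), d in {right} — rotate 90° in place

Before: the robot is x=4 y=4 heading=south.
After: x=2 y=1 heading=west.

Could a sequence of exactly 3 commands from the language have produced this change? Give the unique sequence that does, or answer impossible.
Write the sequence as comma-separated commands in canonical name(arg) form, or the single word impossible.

key: the second move(3) is stopped early by the blocked cell at (1,1)
begin: x=4 y=4 heading=south
1. move(3) → x=4 y=1 heading=south
2. turn(right) → x=4 y=1 heading=west
3. move(3) → x=2 y=1 heading=west
uniquely the one of 27 3-step routes that fits.

move(3), turn(right), move(3)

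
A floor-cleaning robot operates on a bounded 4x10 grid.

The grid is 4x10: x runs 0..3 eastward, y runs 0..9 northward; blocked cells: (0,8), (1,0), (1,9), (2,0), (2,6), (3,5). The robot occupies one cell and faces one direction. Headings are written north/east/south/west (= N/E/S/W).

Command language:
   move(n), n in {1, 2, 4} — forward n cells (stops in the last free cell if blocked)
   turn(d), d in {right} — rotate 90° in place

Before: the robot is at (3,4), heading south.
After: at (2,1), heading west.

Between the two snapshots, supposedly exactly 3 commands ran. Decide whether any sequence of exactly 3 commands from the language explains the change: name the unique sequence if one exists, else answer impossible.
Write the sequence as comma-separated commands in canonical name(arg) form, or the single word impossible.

impossible

no 3-step route produces this change.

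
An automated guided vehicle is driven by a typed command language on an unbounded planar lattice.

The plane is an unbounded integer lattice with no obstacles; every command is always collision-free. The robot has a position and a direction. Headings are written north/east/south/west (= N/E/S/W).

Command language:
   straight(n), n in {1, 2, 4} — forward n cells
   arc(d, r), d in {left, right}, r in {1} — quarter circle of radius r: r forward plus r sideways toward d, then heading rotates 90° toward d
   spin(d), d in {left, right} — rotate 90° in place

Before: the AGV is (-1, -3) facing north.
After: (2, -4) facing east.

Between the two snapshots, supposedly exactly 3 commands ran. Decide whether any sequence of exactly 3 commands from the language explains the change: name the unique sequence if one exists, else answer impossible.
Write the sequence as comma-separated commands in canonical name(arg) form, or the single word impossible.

key: order matters: swapping arc(right, 1) and arc(left, 1) lands elsewhere
t0: (-1, -3) facing north
1. arc(right, 1) → (0, -2) facing east
2. arc(right, 1) → (1, -3) facing south
3. arc(left, 1) → (2, -4) facing east
uniquely the one of 343 3-step routes that fits.

arc(right, 1), arc(right, 1), arc(left, 1)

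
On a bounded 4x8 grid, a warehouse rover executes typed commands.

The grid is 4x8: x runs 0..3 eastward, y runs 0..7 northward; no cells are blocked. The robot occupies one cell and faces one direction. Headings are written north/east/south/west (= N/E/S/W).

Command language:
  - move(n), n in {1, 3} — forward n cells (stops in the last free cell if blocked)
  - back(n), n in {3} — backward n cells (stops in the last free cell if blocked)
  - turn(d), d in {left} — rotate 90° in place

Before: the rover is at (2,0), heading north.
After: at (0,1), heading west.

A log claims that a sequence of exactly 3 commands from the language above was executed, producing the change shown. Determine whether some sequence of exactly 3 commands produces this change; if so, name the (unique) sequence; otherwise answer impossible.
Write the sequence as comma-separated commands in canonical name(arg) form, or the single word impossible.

key: order matters: swapping move(1) and move(3) lands elsewhere
initial: at (2,0), heading north
[1] after move(1): at (2,1), heading north
[2] after turn(left): at (2,1), heading west
[3] after move(3): at (0,1), heading west
no rival 3-sequence matches.

move(1), turn(left), move(3)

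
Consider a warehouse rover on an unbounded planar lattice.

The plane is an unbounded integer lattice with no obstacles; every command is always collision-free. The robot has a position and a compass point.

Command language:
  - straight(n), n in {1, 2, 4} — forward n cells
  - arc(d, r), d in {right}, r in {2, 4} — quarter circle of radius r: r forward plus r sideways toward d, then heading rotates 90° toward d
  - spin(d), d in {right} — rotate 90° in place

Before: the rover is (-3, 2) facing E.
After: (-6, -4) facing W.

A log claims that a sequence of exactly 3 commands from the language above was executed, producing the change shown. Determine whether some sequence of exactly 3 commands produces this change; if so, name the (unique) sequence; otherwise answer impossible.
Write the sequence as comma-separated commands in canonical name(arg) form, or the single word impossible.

arc(right, 2), arc(right, 4), straight(1)

key: order matters: swapping arc(right, 2) and straight(1) lands elsewhere
t0: (-3, 2) facing E
1. arc(right, 2) → (-1, 0) facing S
2. arc(right, 4) → (-5, -4) facing W
3. straight(1) → (-6, -4) facing W
all 216 alternatives checked — unique.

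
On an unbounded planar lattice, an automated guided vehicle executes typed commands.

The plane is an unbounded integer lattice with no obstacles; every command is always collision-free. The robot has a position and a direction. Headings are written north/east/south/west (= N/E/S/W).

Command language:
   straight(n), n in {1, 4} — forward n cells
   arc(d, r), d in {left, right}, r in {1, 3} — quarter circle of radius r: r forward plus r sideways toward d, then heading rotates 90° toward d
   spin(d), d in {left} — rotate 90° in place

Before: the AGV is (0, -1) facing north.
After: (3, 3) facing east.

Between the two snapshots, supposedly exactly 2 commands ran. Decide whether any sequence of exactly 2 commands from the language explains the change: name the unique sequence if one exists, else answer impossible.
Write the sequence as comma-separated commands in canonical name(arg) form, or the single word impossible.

key: running arc(right, 3) before straight(1) would end elsewhere — order is forced
begin: (0, -1) facing north
[1] after straight(1): (0, 0) facing north
[2] after arc(right, 3): (3, 3) facing east
no other 2-command option fits: unique.

straight(1), arc(right, 3)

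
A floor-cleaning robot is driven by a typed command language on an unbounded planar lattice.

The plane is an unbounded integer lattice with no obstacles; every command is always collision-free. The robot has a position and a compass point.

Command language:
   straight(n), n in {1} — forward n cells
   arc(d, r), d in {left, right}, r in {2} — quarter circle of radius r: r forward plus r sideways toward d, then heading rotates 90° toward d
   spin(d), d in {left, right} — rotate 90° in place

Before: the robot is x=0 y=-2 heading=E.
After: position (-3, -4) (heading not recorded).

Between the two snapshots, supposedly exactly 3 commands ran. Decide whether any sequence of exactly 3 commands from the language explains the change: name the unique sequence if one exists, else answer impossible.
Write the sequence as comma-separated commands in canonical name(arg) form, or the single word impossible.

spin(right), arc(right, 2), straight(1)

key: running straight(1) before spin(right) would end elsewhere — order is forced
from: x=0 y=-2 heading=E
step 1 (spin(right)): x=0 y=-2 heading=S
step 2 (arc(right, 2)): x=-2 y=-4 heading=W
step 3 (straight(1)): x=-3 y=-4 heading=W
no other 3-command option fits: unique.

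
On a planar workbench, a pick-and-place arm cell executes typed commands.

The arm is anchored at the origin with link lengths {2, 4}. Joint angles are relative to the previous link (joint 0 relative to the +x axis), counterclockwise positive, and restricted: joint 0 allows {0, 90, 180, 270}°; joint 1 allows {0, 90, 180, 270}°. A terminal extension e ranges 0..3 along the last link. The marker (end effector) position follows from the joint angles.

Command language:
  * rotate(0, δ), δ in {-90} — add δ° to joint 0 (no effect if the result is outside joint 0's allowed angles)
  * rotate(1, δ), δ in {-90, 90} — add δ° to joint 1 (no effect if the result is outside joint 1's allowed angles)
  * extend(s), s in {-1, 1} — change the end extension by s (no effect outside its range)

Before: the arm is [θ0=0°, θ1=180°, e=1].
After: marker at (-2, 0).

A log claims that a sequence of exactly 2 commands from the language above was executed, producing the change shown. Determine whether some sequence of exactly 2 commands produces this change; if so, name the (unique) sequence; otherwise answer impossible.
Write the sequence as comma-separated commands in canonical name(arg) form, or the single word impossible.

extend(-1), extend(-1)

begin: [θ0=0°, θ1=180°, e=1]
step 1 (extend(-1)): [θ0=0°, θ1=180°, e=0]
step 2 (extend(-1)): [θ0=0°, θ1=180°, e=0]
all 25 alternatives checked — unique.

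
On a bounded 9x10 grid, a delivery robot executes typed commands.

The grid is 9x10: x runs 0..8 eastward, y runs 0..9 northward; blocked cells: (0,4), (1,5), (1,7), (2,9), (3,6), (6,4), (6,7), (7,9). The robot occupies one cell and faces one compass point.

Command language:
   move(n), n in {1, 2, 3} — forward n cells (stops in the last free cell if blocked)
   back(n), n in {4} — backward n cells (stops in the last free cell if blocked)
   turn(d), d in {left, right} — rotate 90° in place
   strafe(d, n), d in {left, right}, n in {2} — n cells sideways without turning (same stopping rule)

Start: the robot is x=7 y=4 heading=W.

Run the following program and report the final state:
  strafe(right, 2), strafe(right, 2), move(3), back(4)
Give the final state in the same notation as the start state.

x=8 y=8 heading=W

t0: x=7 y=4 heading=W
t=1 strafe(right, 2) ⇒ x=7 y=6 heading=W
t=2 strafe(right, 2) ⇒ x=7 y=8 heading=W
t=3 move(3) ⇒ x=4 y=8 heading=W
t=4 back(4) ⇒ x=8 y=8 heading=W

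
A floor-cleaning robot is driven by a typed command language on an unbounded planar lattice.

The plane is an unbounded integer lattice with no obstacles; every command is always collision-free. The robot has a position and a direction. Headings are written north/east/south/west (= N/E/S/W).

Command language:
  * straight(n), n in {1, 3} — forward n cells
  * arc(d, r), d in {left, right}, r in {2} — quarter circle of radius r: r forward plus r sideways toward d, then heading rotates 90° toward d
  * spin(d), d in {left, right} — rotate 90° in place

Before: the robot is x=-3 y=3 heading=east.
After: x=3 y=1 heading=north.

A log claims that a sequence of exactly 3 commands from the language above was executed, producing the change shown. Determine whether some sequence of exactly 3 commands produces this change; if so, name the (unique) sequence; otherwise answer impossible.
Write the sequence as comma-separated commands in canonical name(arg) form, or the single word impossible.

arc(right, 2), arc(left, 2), arc(left, 2)

key: order matters: swapping arc(right, 2) and arc(left, 2) lands elsewhere
from: x=-3 y=3 heading=east
step 1 (arc(right, 2)): x=-1 y=1 heading=south
step 2 (arc(left, 2)): x=1 y=-1 heading=east
step 3 (arc(left, 2)): x=3 y=1 heading=north
uniquely the one of 216 3-step routes that fits.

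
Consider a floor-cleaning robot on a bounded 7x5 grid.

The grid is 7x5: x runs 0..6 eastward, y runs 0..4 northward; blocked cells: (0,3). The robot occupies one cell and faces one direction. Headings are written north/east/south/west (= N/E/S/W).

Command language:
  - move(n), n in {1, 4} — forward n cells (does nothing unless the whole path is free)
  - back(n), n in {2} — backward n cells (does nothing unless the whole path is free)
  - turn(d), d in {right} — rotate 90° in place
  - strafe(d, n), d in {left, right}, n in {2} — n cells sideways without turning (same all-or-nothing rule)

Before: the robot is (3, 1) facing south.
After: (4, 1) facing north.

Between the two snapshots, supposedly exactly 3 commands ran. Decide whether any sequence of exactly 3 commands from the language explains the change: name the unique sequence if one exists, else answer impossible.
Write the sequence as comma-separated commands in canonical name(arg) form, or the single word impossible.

impossible

every 3-command combo misses the target.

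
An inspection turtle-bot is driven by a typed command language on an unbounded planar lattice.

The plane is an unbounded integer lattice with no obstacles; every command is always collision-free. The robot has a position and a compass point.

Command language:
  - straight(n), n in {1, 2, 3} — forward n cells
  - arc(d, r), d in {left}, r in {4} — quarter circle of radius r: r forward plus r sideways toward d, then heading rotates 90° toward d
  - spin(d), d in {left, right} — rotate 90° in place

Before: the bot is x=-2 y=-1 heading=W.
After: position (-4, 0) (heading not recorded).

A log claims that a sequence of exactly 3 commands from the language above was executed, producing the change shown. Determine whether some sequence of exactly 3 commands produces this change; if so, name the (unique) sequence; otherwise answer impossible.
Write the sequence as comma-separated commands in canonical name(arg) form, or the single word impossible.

key: running straight(1) before straight(2) would end elsewhere — order is forced
begin: x=-2 y=-1 heading=W
t=1 straight(2) ⇒ x=-4 y=-1 heading=W
t=2 spin(right) ⇒ x=-4 y=-1 heading=N
t=3 straight(1) ⇒ x=-4 y=0 heading=N
all 216 alternatives checked — unique.

straight(2), spin(right), straight(1)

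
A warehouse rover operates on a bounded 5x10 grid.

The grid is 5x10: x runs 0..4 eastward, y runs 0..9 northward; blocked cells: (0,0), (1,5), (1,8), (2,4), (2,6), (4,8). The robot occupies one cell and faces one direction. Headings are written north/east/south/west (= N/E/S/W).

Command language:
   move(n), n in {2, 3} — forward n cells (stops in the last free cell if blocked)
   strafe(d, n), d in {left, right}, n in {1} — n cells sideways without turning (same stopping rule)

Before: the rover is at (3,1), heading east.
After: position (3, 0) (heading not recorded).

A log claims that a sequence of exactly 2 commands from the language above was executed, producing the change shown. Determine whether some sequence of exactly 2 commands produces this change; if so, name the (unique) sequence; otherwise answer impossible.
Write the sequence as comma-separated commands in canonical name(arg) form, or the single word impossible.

key: the second strafe(right, 1) runs into the grid edge before its full distance
initial: at (3,1), heading east
step 1 (strafe(right, 1)): at (3,0), heading east
step 2 (strafe(right, 1)): at (3,0), heading east
no rival 2-sequence matches.

strafe(right, 1), strafe(right, 1)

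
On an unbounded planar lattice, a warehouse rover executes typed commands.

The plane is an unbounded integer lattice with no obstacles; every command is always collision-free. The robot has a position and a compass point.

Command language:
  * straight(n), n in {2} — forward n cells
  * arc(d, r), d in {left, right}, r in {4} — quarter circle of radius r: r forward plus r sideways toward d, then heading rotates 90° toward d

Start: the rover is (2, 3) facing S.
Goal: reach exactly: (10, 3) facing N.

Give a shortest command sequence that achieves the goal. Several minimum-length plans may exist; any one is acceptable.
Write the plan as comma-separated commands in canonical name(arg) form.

arc(left, 4), arc(left, 4)

start: (2, 3) facing S
1. arc(left, 4) → (6, -1) facing E
2. arc(left, 4) → (10, 3) facing N
minimal: 2 command(s), checked below 2.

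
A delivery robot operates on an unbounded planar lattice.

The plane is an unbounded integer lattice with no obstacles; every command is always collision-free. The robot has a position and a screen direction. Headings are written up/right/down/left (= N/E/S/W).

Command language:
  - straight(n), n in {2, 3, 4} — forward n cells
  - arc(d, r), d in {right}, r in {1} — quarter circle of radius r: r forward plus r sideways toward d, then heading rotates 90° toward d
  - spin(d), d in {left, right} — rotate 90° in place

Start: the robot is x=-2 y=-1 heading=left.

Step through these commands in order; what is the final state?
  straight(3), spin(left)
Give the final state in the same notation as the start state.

initial: x=-2 y=-1 heading=left
[1] after straight(3): x=-5 y=-1 heading=left
[2] after spin(left): x=-5 y=-1 heading=down

x=-5 y=-1 heading=down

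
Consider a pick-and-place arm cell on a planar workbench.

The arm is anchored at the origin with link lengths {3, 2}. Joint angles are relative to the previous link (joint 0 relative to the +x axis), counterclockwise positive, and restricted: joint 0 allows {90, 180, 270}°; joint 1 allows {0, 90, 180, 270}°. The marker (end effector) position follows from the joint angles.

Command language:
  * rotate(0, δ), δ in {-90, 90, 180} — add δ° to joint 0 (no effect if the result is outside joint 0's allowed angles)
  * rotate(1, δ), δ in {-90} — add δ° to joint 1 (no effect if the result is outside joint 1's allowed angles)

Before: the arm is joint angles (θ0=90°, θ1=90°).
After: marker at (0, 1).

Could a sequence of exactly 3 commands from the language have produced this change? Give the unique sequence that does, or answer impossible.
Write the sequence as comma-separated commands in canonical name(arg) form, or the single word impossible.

start: joint angles (θ0=90°, θ1=90°)
step 1 (rotate(1, -90)): joint angles (θ0=90°, θ1=0°)
step 2 (rotate(1, -90)): joint angles (θ0=90°, θ1=270°)
step 3 (rotate(1, -90)): joint angles (θ0=90°, θ1=180°)
uniquely the one of 64 3-step routes that fits.

rotate(1, -90), rotate(1, -90), rotate(1, -90)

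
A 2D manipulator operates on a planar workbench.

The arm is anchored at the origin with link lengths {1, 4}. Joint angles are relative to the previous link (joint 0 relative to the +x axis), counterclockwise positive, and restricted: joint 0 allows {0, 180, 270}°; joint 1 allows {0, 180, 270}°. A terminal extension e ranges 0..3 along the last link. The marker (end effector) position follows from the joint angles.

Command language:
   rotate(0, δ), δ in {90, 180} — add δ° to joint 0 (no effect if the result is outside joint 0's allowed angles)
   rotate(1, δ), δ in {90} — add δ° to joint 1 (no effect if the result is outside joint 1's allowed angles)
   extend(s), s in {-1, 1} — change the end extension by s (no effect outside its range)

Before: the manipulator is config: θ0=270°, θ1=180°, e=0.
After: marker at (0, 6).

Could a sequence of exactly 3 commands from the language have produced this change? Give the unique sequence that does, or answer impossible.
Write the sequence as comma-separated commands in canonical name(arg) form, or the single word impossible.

initial: config: θ0=270°, θ1=180°, e=0
t=1 extend(1) ⇒ config: θ0=270°, θ1=180°, e=1
t=2 extend(1) ⇒ config: θ0=270°, θ1=180°, e=2
t=3 extend(1) ⇒ config: θ0=270°, θ1=180°, e=3
no other 3-command option fits: unique.

extend(1), extend(1), extend(1)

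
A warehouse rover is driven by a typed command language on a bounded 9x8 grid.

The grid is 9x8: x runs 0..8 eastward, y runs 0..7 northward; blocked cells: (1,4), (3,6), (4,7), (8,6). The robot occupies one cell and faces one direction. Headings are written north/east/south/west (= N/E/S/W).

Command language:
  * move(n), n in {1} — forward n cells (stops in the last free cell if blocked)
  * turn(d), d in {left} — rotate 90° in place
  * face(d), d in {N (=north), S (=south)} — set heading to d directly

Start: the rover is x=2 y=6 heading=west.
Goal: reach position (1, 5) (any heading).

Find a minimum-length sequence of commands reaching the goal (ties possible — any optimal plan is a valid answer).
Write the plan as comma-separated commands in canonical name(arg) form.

start: x=2 y=6 heading=west
1. move(1) → x=1 y=6 heading=west
2. face(S) → x=1 y=6 heading=south
3. move(1) → x=1 y=5 heading=south
nothing shorter than 3 reaches the goal.

move(1), face(S), move(1)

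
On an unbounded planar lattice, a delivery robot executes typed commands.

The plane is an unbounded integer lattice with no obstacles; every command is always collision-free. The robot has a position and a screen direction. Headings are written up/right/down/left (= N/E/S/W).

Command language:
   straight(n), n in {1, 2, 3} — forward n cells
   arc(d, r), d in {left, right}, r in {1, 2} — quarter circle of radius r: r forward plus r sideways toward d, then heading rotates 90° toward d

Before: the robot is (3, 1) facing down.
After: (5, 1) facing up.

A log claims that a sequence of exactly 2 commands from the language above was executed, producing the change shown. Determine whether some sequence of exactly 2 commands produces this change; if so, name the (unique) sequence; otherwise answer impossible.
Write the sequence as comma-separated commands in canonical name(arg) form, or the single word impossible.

key: cell and facing (now N) both changed — the 2 commands mix motion and turning
from: (3, 1) facing down
t=1 arc(left, 1) ⇒ (4, 0) facing right
t=2 arc(left, 1) ⇒ (5, 1) facing up
uniquely the one of 49 2-step routes that fits.

arc(left, 1), arc(left, 1)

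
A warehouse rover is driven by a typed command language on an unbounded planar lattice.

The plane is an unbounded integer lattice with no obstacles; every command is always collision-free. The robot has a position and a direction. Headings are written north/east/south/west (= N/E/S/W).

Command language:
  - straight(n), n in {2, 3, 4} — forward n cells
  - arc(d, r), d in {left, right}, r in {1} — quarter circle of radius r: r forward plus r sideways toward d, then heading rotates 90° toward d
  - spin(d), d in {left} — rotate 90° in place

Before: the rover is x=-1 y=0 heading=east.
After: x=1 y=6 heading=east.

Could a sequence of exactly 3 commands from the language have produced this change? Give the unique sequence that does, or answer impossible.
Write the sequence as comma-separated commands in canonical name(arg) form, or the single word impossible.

arc(left, 1), straight(4), arc(right, 1)

key: order matters: swapping arc(left, 1) and arc(right, 1) lands elsewhere
t0: x=-1 y=0 heading=east
t=1 arc(left, 1) ⇒ x=0 y=1 heading=north
t=2 straight(4) ⇒ x=0 y=5 heading=north
t=3 arc(right, 1) ⇒ x=1 y=6 heading=east
no other 3-command option fits: unique.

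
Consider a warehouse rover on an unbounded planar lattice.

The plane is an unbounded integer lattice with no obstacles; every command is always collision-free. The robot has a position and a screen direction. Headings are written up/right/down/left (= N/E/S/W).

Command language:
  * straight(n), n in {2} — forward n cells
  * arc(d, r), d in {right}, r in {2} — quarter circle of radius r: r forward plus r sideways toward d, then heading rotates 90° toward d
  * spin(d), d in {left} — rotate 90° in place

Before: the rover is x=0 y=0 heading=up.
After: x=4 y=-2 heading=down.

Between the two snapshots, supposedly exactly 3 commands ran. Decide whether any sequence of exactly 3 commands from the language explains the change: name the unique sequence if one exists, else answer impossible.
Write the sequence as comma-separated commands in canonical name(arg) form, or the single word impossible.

arc(right, 2), arc(right, 2), straight(2)

key: running straight(2) before arc(right, 2) would end elsewhere — order is forced
from: x=0 y=0 heading=up
step 1 (arc(right, 2)): x=2 y=2 heading=right
step 2 (arc(right, 2)): x=4 y=0 heading=down
step 3 (straight(2)): x=4 y=-2 heading=down
uniquely the one of 27 3-step routes that fits.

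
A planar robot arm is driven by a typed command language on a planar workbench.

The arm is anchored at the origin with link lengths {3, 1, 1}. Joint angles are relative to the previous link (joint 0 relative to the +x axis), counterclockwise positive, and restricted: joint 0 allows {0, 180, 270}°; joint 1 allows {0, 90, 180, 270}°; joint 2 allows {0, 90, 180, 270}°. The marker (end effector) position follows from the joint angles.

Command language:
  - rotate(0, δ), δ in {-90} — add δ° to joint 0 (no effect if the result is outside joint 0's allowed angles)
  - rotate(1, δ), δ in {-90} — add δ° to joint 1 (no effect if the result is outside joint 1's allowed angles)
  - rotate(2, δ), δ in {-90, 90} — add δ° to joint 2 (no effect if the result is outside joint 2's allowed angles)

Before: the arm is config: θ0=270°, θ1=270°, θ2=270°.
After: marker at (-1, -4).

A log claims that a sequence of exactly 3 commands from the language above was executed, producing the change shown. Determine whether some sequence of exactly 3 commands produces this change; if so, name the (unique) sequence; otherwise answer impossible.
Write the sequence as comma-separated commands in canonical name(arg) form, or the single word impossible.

rotate(1, -90), rotate(1, -90), rotate(1, -90)

from: config: θ0=270°, θ1=270°, θ2=270°
step 1 (rotate(1, -90)): config: θ0=270°, θ1=180°, θ2=270°
step 2 (rotate(1, -90)): config: θ0=270°, θ1=90°, θ2=270°
step 3 (rotate(1, -90)): config: θ0=270°, θ1=0°, θ2=270°
all 64 alternatives checked — unique.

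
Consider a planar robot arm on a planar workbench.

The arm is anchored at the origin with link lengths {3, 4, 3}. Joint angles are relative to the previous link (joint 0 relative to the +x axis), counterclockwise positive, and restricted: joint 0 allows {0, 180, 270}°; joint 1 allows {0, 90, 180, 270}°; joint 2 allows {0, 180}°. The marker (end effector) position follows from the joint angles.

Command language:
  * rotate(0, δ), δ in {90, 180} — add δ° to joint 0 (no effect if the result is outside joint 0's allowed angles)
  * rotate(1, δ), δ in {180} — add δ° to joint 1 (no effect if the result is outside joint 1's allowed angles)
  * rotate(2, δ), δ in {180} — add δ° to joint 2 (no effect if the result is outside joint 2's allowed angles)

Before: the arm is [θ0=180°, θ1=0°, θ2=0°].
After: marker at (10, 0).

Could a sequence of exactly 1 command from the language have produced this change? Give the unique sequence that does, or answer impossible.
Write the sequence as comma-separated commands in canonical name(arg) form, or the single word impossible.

begin: [θ0=180°, θ1=0°, θ2=0°]
[1] after rotate(0, 180): [θ0=0°, θ1=0°, θ2=0°]
all 4 alternatives checked — unique.

rotate(0, 180)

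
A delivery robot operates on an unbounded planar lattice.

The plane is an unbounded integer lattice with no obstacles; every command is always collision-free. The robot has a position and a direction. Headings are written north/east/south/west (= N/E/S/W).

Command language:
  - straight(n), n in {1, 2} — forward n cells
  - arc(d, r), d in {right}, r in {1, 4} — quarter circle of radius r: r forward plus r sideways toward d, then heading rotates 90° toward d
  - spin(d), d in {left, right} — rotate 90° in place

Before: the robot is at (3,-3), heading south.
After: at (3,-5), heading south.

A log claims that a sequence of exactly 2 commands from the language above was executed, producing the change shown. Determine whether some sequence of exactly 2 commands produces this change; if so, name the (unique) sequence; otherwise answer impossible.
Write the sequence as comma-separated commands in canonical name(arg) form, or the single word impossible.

straight(1), straight(1)

key: heading stays S — no command in the sequence turns
initial: at (3,-3), heading south
t=1 straight(1) ⇒ at (3,-4), heading south
t=2 straight(1) ⇒ at (3,-5), heading south
all 36 alternatives checked — unique.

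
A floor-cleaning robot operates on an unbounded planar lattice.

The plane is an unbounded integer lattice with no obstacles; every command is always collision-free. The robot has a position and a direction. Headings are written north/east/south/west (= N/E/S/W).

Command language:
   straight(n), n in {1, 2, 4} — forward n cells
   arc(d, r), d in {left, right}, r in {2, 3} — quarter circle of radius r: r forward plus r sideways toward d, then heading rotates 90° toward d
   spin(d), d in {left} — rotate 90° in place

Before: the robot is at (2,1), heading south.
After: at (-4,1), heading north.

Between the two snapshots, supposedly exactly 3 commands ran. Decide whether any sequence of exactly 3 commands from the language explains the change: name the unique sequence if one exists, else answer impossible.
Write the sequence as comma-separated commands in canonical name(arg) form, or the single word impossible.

arc(right, 2), straight(2), arc(right, 2)

key: position moved to (-4,1) AND the heading swung to N — translation plus rotation needed
t0: at (2,1), heading south
t=1 arc(right, 2) ⇒ at (0,-1), heading west
t=2 straight(2) ⇒ at (-2,-1), heading west
t=3 arc(right, 2) ⇒ at (-4,1), heading north
no rival 3-sequence matches.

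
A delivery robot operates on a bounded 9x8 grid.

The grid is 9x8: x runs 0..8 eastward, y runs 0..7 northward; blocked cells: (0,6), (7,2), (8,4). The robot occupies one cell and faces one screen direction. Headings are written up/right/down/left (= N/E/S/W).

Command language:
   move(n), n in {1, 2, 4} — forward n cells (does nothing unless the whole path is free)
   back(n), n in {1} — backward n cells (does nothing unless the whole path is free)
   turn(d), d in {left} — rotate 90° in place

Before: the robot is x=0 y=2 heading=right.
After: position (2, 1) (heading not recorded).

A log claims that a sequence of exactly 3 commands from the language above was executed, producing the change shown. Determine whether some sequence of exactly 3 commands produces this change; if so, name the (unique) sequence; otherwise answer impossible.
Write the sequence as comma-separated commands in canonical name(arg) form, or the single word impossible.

move(2), turn(left), back(1)

key: running back(1) before move(2) would end elsewhere — order is forced
t0: x=0 y=2 heading=right
t=1 move(2) ⇒ x=2 y=2 heading=right
t=2 turn(left) ⇒ x=2 y=2 heading=up
t=3 back(1) ⇒ x=2 y=1 heading=up
no rival 3-sequence matches.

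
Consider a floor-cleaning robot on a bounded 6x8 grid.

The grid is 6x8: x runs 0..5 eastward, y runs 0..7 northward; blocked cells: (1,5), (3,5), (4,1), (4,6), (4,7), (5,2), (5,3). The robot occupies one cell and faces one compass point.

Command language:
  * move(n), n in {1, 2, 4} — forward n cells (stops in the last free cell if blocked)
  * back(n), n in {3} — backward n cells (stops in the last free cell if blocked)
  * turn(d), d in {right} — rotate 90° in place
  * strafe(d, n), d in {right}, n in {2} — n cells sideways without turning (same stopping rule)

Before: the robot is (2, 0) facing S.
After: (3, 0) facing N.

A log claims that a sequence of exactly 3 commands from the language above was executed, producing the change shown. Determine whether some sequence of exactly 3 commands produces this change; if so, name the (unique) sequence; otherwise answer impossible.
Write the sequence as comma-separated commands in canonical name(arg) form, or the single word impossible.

every 3-command combo misses the target.

impossible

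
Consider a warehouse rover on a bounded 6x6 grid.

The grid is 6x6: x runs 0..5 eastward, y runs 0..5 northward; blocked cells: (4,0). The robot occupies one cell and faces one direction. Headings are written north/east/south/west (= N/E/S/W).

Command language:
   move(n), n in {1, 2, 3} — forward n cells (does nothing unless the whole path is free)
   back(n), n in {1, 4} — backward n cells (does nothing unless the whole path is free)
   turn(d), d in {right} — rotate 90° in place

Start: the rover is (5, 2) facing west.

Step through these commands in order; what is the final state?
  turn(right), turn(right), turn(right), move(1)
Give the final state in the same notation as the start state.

(5, 1) facing south

begin: (5, 2) facing west
[1] after turn(right): (5, 2) facing north
[2] after turn(right): (5, 2) facing east
[3] after turn(right): (5, 2) facing south
[4] after move(1): (5, 1) facing south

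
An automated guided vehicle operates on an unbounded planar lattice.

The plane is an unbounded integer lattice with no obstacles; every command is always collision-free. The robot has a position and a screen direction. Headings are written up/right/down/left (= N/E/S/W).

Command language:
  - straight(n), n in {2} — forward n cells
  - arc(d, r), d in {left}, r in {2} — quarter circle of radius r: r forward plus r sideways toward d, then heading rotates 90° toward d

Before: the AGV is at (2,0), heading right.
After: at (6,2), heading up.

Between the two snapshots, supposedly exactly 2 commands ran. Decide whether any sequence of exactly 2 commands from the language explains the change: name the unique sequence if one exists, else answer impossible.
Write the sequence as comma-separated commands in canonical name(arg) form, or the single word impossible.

straight(2), arc(left, 2)

key: position moved to (6,2) AND the heading swung to N — translation plus rotation needed
from: at (2,0), heading right
t=1 straight(2) ⇒ at (4,0), heading right
t=2 arc(left, 2) ⇒ at (6,2), heading up
uniquely the one of 4 2-step routes that fits.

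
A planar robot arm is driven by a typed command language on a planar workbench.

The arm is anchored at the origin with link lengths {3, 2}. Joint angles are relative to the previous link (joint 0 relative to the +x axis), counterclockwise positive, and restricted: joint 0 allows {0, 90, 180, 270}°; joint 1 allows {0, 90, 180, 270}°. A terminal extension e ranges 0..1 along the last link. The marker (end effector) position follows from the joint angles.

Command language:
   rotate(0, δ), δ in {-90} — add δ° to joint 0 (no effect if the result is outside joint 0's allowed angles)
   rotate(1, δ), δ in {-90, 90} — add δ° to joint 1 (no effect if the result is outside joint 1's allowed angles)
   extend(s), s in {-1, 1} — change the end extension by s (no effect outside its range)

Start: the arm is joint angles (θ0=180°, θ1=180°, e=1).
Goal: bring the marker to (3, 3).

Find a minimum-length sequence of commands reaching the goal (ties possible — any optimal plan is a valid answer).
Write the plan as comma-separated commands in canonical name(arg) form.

rotate(0, -90), rotate(1, 90)

t0: joint angles (θ0=180°, θ1=180°, e=1)
t=1 rotate(0, -90) ⇒ joint angles (θ0=90°, θ1=180°, e=1)
t=2 rotate(1, 90) ⇒ joint angles (θ0=90°, θ1=270°, e=1)
shorter routes all fall short; 2 is best.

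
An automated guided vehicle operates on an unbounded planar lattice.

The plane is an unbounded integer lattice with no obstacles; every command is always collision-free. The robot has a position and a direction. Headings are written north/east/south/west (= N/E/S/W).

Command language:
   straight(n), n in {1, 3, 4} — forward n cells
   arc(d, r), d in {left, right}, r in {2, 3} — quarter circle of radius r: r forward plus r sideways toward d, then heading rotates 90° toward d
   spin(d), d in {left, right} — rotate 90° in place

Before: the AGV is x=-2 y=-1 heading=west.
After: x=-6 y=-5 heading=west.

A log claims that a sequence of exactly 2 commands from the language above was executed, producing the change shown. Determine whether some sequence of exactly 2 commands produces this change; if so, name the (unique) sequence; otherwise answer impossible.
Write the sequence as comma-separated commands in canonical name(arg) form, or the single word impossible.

arc(left, 2), arc(right, 2)

key: order matters: swapping arc(left, 2) and arc(right, 2) lands elsewhere
initial: x=-2 y=-1 heading=west
[1] after arc(left, 2): x=-4 y=-3 heading=south
[2] after arc(right, 2): x=-6 y=-5 heading=west
uniquely the one of 81 2-step routes that fits.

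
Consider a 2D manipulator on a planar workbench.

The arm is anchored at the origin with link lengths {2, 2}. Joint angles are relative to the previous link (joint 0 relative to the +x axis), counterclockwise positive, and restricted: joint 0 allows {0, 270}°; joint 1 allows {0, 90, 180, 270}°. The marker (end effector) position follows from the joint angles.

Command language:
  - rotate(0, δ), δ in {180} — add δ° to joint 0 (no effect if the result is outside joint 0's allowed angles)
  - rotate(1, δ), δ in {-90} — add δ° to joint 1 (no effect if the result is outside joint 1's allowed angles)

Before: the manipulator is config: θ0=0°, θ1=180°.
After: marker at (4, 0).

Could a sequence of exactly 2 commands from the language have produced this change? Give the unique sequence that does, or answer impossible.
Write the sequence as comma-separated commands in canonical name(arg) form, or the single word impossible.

begin: config: θ0=0°, θ1=180°
1. rotate(1, -90) → config: θ0=0°, θ1=90°
2. rotate(1, -90) → config: θ0=0°, θ1=0°
uniquely the one of 4 2-step routes that fits.

rotate(1, -90), rotate(1, -90)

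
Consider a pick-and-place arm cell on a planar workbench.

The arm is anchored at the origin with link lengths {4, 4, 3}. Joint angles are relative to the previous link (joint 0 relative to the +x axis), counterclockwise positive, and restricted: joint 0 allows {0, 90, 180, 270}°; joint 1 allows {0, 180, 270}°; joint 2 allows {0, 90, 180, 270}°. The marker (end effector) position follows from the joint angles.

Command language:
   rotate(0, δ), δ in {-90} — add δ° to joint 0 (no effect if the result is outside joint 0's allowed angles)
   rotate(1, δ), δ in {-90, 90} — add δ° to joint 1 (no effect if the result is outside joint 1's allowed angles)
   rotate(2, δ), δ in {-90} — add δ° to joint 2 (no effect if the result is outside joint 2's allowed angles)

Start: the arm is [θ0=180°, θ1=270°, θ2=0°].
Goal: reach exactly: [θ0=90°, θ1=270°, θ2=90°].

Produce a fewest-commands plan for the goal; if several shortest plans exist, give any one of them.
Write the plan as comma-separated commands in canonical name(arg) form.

from: [θ0=180°, θ1=270°, θ2=0°]
step 1 (rotate(2, -90)): [θ0=180°, θ1=270°, θ2=270°]
step 2 (rotate(2, -90)): [θ0=180°, θ1=270°, θ2=180°]
step 3 (rotate(2, -90)): [θ0=180°, θ1=270°, θ2=90°]
step 4 (rotate(0, -90)): [θ0=90°, θ1=270°, θ2=90°]
nothing shorter than 4 reaches the goal.

rotate(2, -90), rotate(2, -90), rotate(2, -90), rotate(0, -90)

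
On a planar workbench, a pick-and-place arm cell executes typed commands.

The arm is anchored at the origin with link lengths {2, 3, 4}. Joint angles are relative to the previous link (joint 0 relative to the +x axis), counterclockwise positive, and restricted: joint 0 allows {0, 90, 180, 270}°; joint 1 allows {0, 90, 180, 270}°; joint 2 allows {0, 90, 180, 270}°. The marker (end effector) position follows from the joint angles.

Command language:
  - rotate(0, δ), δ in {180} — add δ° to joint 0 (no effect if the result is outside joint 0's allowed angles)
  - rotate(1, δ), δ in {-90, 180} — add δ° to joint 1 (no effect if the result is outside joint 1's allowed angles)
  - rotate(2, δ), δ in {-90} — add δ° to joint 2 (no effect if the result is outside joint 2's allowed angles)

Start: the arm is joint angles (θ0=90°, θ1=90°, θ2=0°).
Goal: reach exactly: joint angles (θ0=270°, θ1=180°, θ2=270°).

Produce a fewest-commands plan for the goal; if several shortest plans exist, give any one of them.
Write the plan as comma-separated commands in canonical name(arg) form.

begin: joint angles (θ0=90°, θ1=90°, θ2=0°)
t=1 rotate(1, 180) ⇒ joint angles (θ0=90°, θ1=270°, θ2=0°)
t=2 rotate(2, -90) ⇒ joint angles (θ0=90°, θ1=270°, θ2=270°)
t=3 rotate(1, -90) ⇒ joint angles (θ0=90°, θ1=180°, θ2=270°)
t=4 rotate(0, 180) ⇒ joint angles (θ0=270°, θ1=180°, θ2=270°)
shorter routes all fall short; 4 is best.

rotate(1, 180), rotate(2, -90), rotate(1, -90), rotate(0, 180)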